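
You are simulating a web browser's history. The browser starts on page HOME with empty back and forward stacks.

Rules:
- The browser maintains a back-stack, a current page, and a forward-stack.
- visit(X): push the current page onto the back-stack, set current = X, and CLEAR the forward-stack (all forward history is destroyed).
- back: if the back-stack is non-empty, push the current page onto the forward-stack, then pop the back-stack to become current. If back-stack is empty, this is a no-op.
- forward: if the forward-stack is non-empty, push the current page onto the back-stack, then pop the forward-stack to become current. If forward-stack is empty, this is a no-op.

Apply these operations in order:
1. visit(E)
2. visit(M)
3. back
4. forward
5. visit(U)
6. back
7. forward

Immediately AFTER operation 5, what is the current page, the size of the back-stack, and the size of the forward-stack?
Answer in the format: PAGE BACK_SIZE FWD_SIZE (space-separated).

After 1 (visit(E)): cur=E back=1 fwd=0
After 2 (visit(M)): cur=M back=2 fwd=0
After 3 (back): cur=E back=1 fwd=1
After 4 (forward): cur=M back=2 fwd=0
After 5 (visit(U)): cur=U back=3 fwd=0

U 3 0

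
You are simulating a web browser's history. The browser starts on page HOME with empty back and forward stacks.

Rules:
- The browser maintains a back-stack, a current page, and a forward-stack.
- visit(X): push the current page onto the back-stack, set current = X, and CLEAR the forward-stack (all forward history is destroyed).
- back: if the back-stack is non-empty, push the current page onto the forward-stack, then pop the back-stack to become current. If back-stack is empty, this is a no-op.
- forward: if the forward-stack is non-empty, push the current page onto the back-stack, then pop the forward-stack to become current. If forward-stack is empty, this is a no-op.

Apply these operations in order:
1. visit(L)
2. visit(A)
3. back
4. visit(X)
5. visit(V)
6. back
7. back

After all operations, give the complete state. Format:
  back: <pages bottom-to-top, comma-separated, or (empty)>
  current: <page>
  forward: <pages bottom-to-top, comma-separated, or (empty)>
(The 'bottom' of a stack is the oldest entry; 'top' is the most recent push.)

Answer: back: HOME
current: L
forward: V,X

Derivation:
After 1 (visit(L)): cur=L back=1 fwd=0
After 2 (visit(A)): cur=A back=2 fwd=0
After 3 (back): cur=L back=1 fwd=1
After 4 (visit(X)): cur=X back=2 fwd=0
After 5 (visit(V)): cur=V back=3 fwd=0
After 6 (back): cur=X back=2 fwd=1
After 7 (back): cur=L back=1 fwd=2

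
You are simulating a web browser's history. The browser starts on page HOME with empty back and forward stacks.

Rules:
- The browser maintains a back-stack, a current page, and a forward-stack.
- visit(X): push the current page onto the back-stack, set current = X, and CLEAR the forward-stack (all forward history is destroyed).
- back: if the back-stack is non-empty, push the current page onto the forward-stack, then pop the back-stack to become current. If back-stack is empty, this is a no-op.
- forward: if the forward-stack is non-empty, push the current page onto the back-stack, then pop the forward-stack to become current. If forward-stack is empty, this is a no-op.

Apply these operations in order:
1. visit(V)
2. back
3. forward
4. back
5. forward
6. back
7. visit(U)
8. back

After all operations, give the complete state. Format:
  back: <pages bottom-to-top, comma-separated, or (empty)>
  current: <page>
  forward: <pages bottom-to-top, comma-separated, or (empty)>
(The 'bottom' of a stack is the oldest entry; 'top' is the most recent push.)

Answer: back: (empty)
current: HOME
forward: U

Derivation:
After 1 (visit(V)): cur=V back=1 fwd=0
After 2 (back): cur=HOME back=0 fwd=1
After 3 (forward): cur=V back=1 fwd=0
After 4 (back): cur=HOME back=0 fwd=1
After 5 (forward): cur=V back=1 fwd=0
After 6 (back): cur=HOME back=0 fwd=1
After 7 (visit(U)): cur=U back=1 fwd=0
After 8 (back): cur=HOME back=0 fwd=1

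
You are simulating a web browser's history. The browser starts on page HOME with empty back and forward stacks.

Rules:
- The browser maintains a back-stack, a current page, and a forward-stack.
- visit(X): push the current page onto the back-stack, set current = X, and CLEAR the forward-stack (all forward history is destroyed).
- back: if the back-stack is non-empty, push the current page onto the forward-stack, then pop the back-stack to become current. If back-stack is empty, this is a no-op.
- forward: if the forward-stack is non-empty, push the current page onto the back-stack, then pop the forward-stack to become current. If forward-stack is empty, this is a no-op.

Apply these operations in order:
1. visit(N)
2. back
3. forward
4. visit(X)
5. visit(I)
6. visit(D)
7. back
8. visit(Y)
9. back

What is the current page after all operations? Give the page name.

Answer: I

Derivation:
After 1 (visit(N)): cur=N back=1 fwd=0
After 2 (back): cur=HOME back=0 fwd=1
After 3 (forward): cur=N back=1 fwd=0
After 4 (visit(X)): cur=X back=2 fwd=0
After 5 (visit(I)): cur=I back=3 fwd=0
After 6 (visit(D)): cur=D back=4 fwd=0
After 7 (back): cur=I back=3 fwd=1
After 8 (visit(Y)): cur=Y back=4 fwd=0
After 9 (back): cur=I back=3 fwd=1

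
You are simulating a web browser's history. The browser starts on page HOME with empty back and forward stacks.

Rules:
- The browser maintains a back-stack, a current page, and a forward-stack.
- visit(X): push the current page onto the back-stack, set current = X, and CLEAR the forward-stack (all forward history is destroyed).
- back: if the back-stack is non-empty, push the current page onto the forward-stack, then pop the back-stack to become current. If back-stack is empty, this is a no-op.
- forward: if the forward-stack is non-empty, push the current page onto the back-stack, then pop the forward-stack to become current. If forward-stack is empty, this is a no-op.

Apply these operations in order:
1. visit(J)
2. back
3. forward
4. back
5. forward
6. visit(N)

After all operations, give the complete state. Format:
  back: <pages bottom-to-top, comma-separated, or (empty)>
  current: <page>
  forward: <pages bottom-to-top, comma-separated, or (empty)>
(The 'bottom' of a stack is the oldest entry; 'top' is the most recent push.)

Answer: back: HOME,J
current: N
forward: (empty)

Derivation:
After 1 (visit(J)): cur=J back=1 fwd=0
After 2 (back): cur=HOME back=0 fwd=1
After 3 (forward): cur=J back=1 fwd=0
After 4 (back): cur=HOME back=0 fwd=1
After 5 (forward): cur=J back=1 fwd=0
After 6 (visit(N)): cur=N back=2 fwd=0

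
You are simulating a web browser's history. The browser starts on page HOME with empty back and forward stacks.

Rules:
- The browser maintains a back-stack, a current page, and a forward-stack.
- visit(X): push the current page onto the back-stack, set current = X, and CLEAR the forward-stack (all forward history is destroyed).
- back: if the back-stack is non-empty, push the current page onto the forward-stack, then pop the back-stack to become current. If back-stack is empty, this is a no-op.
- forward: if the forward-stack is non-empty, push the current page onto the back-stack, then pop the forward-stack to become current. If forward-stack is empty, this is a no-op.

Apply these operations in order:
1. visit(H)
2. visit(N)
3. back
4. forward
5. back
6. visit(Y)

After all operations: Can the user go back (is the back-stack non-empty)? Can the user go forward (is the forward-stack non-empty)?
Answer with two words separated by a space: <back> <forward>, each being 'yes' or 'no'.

Answer: yes no

Derivation:
After 1 (visit(H)): cur=H back=1 fwd=0
After 2 (visit(N)): cur=N back=2 fwd=0
After 3 (back): cur=H back=1 fwd=1
After 4 (forward): cur=N back=2 fwd=0
After 5 (back): cur=H back=1 fwd=1
After 6 (visit(Y)): cur=Y back=2 fwd=0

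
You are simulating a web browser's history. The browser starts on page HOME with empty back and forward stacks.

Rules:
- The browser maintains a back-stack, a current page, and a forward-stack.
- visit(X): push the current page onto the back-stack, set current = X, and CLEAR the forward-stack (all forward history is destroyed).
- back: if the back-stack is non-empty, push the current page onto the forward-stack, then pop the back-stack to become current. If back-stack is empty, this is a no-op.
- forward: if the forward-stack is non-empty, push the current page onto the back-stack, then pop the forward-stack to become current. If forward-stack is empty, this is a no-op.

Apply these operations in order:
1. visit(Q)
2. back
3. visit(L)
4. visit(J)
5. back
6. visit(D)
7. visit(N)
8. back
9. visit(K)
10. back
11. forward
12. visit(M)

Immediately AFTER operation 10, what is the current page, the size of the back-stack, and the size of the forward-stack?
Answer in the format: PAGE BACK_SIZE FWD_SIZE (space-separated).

After 1 (visit(Q)): cur=Q back=1 fwd=0
After 2 (back): cur=HOME back=0 fwd=1
After 3 (visit(L)): cur=L back=1 fwd=0
After 4 (visit(J)): cur=J back=2 fwd=0
After 5 (back): cur=L back=1 fwd=1
After 6 (visit(D)): cur=D back=2 fwd=0
After 7 (visit(N)): cur=N back=3 fwd=0
After 8 (back): cur=D back=2 fwd=1
After 9 (visit(K)): cur=K back=3 fwd=0
After 10 (back): cur=D back=2 fwd=1

D 2 1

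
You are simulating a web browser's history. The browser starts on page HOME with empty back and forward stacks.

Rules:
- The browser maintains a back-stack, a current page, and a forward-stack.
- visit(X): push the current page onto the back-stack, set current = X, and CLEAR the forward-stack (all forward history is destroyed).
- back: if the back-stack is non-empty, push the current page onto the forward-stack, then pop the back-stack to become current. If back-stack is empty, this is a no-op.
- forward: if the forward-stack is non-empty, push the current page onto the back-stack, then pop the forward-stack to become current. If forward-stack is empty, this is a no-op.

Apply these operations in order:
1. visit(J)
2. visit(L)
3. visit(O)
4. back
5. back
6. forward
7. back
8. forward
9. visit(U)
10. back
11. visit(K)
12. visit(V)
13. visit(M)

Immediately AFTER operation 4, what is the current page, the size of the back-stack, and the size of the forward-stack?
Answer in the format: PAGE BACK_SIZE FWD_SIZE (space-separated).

After 1 (visit(J)): cur=J back=1 fwd=0
After 2 (visit(L)): cur=L back=2 fwd=0
After 3 (visit(O)): cur=O back=3 fwd=0
After 4 (back): cur=L back=2 fwd=1

L 2 1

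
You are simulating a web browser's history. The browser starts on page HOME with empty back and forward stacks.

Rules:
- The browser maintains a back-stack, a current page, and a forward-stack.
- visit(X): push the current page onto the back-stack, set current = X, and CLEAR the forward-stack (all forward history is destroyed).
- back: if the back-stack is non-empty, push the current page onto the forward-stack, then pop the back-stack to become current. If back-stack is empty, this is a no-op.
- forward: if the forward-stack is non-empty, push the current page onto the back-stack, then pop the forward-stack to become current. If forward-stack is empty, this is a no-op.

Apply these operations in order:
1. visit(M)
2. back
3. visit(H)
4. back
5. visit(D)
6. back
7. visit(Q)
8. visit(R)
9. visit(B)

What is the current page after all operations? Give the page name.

After 1 (visit(M)): cur=M back=1 fwd=0
After 2 (back): cur=HOME back=0 fwd=1
After 3 (visit(H)): cur=H back=1 fwd=0
After 4 (back): cur=HOME back=0 fwd=1
After 5 (visit(D)): cur=D back=1 fwd=0
After 6 (back): cur=HOME back=0 fwd=1
After 7 (visit(Q)): cur=Q back=1 fwd=0
After 8 (visit(R)): cur=R back=2 fwd=0
After 9 (visit(B)): cur=B back=3 fwd=0

Answer: B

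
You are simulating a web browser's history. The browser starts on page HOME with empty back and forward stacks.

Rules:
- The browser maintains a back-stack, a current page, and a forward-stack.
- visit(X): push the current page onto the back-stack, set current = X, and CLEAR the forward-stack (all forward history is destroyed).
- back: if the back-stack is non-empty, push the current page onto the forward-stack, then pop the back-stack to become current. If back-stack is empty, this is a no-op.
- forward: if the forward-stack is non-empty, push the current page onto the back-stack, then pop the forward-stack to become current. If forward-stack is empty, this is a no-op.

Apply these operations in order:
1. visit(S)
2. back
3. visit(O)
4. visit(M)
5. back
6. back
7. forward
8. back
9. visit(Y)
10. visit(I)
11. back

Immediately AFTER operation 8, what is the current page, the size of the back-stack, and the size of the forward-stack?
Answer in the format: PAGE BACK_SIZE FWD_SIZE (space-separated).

After 1 (visit(S)): cur=S back=1 fwd=0
After 2 (back): cur=HOME back=0 fwd=1
After 3 (visit(O)): cur=O back=1 fwd=0
After 4 (visit(M)): cur=M back=2 fwd=0
After 5 (back): cur=O back=1 fwd=1
After 6 (back): cur=HOME back=0 fwd=2
After 7 (forward): cur=O back=1 fwd=1
After 8 (back): cur=HOME back=0 fwd=2

HOME 0 2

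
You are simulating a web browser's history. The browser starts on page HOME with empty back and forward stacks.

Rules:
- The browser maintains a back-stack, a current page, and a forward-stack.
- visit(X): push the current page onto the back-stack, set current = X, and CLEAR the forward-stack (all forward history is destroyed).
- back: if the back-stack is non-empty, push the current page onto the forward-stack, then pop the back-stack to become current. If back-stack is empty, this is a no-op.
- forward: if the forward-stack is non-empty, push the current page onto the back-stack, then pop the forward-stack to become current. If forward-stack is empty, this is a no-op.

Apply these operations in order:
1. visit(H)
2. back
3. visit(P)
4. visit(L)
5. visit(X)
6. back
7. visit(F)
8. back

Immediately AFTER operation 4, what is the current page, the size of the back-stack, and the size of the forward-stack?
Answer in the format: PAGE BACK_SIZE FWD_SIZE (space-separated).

After 1 (visit(H)): cur=H back=1 fwd=0
After 2 (back): cur=HOME back=0 fwd=1
After 3 (visit(P)): cur=P back=1 fwd=0
After 4 (visit(L)): cur=L back=2 fwd=0

L 2 0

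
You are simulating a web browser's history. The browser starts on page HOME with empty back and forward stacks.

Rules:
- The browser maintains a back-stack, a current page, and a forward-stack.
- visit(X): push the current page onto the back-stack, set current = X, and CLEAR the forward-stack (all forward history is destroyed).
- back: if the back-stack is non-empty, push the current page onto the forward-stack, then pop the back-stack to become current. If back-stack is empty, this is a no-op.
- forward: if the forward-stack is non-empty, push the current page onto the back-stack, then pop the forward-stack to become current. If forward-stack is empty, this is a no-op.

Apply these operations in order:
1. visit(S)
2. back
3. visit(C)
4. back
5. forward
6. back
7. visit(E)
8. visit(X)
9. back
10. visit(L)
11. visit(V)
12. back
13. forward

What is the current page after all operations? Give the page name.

Answer: V

Derivation:
After 1 (visit(S)): cur=S back=1 fwd=0
After 2 (back): cur=HOME back=0 fwd=1
After 3 (visit(C)): cur=C back=1 fwd=0
After 4 (back): cur=HOME back=0 fwd=1
After 5 (forward): cur=C back=1 fwd=0
After 6 (back): cur=HOME back=0 fwd=1
After 7 (visit(E)): cur=E back=1 fwd=0
After 8 (visit(X)): cur=X back=2 fwd=0
After 9 (back): cur=E back=1 fwd=1
After 10 (visit(L)): cur=L back=2 fwd=0
After 11 (visit(V)): cur=V back=3 fwd=0
After 12 (back): cur=L back=2 fwd=1
After 13 (forward): cur=V back=3 fwd=0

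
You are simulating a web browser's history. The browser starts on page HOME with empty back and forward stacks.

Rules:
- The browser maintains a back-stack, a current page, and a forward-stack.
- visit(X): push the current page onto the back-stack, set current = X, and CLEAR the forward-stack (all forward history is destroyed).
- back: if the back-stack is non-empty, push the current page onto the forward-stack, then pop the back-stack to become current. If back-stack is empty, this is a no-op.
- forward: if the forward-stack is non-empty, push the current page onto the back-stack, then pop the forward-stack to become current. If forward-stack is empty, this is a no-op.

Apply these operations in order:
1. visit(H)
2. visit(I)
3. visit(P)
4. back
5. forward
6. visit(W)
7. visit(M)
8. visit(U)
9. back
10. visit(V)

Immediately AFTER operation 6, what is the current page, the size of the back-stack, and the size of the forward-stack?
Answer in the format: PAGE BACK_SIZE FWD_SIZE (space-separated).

After 1 (visit(H)): cur=H back=1 fwd=0
After 2 (visit(I)): cur=I back=2 fwd=0
After 3 (visit(P)): cur=P back=3 fwd=0
After 4 (back): cur=I back=2 fwd=1
After 5 (forward): cur=P back=3 fwd=0
After 6 (visit(W)): cur=W back=4 fwd=0

W 4 0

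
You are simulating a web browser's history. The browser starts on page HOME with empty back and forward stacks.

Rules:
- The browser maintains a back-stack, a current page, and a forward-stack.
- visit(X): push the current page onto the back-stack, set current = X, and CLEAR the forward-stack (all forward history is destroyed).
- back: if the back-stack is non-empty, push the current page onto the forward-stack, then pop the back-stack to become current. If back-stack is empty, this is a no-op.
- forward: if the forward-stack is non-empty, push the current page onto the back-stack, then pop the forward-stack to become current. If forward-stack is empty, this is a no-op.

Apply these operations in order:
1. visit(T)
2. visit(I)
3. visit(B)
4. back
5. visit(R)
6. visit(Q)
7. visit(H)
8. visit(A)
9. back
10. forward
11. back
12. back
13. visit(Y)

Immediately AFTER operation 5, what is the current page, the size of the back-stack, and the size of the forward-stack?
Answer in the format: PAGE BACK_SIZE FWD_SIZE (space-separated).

After 1 (visit(T)): cur=T back=1 fwd=0
After 2 (visit(I)): cur=I back=2 fwd=0
After 3 (visit(B)): cur=B back=3 fwd=0
After 4 (back): cur=I back=2 fwd=1
After 5 (visit(R)): cur=R back=3 fwd=0

R 3 0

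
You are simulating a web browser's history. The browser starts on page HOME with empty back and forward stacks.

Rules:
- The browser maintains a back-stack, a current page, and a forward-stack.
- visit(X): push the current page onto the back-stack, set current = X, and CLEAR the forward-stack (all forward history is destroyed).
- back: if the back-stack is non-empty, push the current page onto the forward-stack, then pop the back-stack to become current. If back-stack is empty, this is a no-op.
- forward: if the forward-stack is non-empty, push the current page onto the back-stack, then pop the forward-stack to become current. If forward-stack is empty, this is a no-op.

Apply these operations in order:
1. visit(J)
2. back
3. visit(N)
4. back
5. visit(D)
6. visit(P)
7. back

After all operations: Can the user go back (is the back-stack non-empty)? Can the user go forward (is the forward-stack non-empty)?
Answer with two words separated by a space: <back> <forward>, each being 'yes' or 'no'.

Answer: yes yes

Derivation:
After 1 (visit(J)): cur=J back=1 fwd=0
After 2 (back): cur=HOME back=0 fwd=1
After 3 (visit(N)): cur=N back=1 fwd=0
After 4 (back): cur=HOME back=0 fwd=1
After 5 (visit(D)): cur=D back=1 fwd=0
After 6 (visit(P)): cur=P back=2 fwd=0
After 7 (back): cur=D back=1 fwd=1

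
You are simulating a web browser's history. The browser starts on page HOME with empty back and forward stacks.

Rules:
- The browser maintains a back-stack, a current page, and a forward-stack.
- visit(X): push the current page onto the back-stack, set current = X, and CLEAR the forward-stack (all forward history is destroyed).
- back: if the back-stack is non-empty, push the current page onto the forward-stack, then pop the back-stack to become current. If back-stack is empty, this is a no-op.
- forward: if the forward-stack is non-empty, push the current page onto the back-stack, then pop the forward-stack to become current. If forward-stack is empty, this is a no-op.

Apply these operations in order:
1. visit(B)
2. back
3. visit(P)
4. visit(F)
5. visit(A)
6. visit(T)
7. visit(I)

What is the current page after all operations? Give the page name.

Answer: I

Derivation:
After 1 (visit(B)): cur=B back=1 fwd=0
After 2 (back): cur=HOME back=0 fwd=1
After 3 (visit(P)): cur=P back=1 fwd=0
After 4 (visit(F)): cur=F back=2 fwd=0
After 5 (visit(A)): cur=A back=3 fwd=0
After 6 (visit(T)): cur=T back=4 fwd=0
After 7 (visit(I)): cur=I back=5 fwd=0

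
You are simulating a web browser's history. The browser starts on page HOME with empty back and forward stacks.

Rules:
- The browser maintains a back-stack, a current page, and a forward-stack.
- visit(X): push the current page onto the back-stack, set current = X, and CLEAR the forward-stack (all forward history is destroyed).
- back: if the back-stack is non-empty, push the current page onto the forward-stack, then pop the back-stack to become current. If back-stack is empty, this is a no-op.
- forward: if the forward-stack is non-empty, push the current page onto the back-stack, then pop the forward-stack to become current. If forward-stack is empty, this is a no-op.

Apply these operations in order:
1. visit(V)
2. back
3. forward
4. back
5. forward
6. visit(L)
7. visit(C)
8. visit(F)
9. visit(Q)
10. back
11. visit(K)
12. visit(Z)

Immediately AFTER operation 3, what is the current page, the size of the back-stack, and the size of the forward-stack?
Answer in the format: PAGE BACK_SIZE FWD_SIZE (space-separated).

After 1 (visit(V)): cur=V back=1 fwd=0
After 2 (back): cur=HOME back=0 fwd=1
After 3 (forward): cur=V back=1 fwd=0

V 1 0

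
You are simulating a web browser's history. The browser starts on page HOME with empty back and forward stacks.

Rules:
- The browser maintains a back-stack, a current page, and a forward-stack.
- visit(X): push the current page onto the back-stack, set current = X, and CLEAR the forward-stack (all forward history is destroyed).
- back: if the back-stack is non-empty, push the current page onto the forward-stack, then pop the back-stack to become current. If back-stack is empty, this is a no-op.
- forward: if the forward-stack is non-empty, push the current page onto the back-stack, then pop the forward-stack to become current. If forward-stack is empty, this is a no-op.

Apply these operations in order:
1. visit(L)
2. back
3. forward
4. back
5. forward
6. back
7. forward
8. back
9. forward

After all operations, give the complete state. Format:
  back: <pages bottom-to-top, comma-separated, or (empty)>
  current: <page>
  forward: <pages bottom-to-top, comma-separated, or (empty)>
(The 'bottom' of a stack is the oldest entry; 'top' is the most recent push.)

After 1 (visit(L)): cur=L back=1 fwd=0
After 2 (back): cur=HOME back=0 fwd=1
After 3 (forward): cur=L back=1 fwd=0
After 4 (back): cur=HOME back=0 fwd=1
After 5 (forward): cur=L back=1 fwd=0
After 6 (back): cur=HOME back=0 fwd=1
After 7 (forward): cur=L back=1 fwd=0
After 8 (back): cur=HOME back=0 fwd=1
After 9 (forward): cur=L back=1 fwd=0

Answer: back: HOME
current: L
forward: (empty)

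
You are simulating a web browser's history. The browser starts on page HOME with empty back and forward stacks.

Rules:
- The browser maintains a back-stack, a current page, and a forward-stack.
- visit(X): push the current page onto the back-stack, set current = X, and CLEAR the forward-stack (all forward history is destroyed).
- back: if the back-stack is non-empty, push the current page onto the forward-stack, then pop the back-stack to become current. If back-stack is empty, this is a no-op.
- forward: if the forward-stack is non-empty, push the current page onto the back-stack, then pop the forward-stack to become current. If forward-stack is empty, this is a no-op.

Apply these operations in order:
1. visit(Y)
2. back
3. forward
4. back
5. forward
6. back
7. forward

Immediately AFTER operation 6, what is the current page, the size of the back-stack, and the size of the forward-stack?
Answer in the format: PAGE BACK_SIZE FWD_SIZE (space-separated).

After 1 (visit(Y)): cur=Y back=1 fwd=0
After 2 (back): cur=HOME back=0 fwd=1
After 3 (forward): cur=Y back=1 fwd=0
After 4 (back): cur=HOME back=0 fwd=1
After 5 (forward): cur=Y back=1 fwd=0
After 6 (back): cur=HOME back=0 fwd=1

HOME 0 1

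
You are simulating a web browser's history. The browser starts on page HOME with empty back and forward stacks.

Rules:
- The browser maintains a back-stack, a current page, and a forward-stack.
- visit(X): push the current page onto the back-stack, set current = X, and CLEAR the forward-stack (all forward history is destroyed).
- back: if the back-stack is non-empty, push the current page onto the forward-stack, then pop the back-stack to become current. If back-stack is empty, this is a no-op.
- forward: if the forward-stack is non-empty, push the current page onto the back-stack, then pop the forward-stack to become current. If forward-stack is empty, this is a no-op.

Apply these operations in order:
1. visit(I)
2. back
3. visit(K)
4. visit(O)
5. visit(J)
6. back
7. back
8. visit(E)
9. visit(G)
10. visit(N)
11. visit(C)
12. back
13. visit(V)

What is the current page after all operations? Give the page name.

After 1 (visit(I)): cur=I back=1 fwd=0
After 2 (back): cur=HOME back=0 fwd=1
After 3 (visit(K)): cur=K back=1 fwd=0
After 4 (visit(O)): cur=O back=2 fwd=0
After 5 (visit(J)): cur=J back=3 fwd=0
After 6 (back): cur=O back=2 fwd=1
After 7 (back): cur=K back=1 fwd=2
After 8 (visit(E)): cur=E back=2 fwd=0
After 9 (visit(G)): cur=G back=3 fwd=0
After 10 (visit(N)): cur=N back=4 fwd=0
After 11 (visit(C)): cur=C back=5 fwd=0
After 12 (back): cur=N back=4 fwd=1
After 13 (visit(V)): cur=V back=5 fwd=0

Answer: V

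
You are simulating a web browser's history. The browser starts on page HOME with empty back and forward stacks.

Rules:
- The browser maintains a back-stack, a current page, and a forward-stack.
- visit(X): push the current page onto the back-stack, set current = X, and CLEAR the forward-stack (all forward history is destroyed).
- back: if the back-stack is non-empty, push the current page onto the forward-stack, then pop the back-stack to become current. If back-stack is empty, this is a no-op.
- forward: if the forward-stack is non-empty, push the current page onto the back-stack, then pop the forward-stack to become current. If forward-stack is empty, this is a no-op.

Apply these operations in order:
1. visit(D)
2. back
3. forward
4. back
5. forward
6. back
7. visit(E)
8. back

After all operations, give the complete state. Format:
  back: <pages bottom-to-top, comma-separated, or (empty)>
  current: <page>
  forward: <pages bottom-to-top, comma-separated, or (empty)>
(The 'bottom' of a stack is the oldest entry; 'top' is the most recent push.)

After 1 (visit(D)): cur=D back=1 fwd=0
After 2 (back): cur=HOME back=0 fwd=1
After 3 (forward): cur=D back=1 fwd=0
After 4 (back): cur=HOME back=0 fwd=1
After 5 (forward): cur=D back=1 fwd=0
After 6 (back): cur=HOME back=0 fwd=1
After 7 (visit(E)): cur=E back=1 fwd=0
After 8 (back): cur=HOME back=0 fwd=1

Answer: back: (empty)
current: HOME
forward: E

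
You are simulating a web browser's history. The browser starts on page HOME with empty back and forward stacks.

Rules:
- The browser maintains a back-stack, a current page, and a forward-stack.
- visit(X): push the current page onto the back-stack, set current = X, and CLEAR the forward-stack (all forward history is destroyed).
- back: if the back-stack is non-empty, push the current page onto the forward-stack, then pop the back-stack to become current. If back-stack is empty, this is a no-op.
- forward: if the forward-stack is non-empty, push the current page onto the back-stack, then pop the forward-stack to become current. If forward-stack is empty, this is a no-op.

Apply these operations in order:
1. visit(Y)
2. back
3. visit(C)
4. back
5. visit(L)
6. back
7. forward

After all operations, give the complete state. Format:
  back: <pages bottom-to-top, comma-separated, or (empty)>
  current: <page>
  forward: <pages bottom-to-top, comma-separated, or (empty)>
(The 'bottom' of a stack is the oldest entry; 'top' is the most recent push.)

Answer: back: HOME
current: L
forward: (empty)

Derivation:
After 1 (visit(Y)): cur=Y back=1 fwd=0
After 2 (back): cur=HOME back=0 fwd=1
After 3 (visit(C)): cur=C back=1 fwd=0
After 4 (back): cur=HOME back=0 fwd=1
After 5 (visit(L)): cur=L back=1 fwd=0
After 6 (back): cur=HOME back=0 fwd=1
After 7 (forward): cur=L back=1 fwd=0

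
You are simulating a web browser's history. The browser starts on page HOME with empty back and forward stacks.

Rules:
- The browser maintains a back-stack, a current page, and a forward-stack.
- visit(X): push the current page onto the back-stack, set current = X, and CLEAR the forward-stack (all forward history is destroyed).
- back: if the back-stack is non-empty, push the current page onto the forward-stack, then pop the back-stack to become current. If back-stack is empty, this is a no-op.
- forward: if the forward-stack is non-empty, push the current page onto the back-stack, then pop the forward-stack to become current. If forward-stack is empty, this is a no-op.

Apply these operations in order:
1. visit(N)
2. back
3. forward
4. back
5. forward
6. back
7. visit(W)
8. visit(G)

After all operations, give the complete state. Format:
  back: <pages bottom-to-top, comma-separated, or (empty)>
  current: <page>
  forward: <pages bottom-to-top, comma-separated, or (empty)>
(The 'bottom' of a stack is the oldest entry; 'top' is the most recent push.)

Answer: back: HOME,W
current: G
forward: (empty)

Derivation:
After 1 (visit(N)): cur=N back=1 fwd=0
After 2 (back): cur=HOME back=0 fwd=1
After 3 (forward): cur=N back=1 fwd=0
After 4 (back): cur=HOME back=0 fwd=1
After 5 (forward): cur=N back=1 fwd=0
After 6 (back): cur=HOME back=0 fwd=1
After 7 (visit(W)): cur=W back=1 fwd=0
After 8 (visit(G)): cur=G back=2 fwd=0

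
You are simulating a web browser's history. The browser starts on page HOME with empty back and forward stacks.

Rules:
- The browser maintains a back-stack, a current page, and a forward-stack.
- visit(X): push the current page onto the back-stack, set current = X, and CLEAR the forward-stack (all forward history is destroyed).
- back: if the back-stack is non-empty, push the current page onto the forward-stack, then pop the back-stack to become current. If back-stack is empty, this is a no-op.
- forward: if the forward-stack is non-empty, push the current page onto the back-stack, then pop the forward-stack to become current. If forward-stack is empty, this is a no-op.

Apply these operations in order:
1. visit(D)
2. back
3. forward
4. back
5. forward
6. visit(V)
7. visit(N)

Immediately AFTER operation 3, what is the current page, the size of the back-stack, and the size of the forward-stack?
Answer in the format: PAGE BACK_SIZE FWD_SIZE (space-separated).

After 1 (visit(D)): cur=D back=1 fwd=0
After 2 (back): cur=HOME back=0 fwd=1
After 3 (forward): cur=D back=1 fwd=0

D 1 0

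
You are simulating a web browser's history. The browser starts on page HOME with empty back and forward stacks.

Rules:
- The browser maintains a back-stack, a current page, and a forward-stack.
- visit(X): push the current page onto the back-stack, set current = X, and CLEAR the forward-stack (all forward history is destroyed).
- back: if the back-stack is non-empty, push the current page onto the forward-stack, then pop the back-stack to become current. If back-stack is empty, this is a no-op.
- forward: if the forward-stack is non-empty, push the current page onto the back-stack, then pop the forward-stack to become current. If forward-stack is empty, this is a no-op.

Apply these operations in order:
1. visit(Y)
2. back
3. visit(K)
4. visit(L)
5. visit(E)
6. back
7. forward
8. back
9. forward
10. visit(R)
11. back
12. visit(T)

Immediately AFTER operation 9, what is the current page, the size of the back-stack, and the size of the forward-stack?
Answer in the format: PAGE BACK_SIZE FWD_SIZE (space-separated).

After 1 (visit(Y)): cur=Y back=1 fwd=0
After 2 (back): cur=HOME back=0 fwd=1
After 3 (visit(K)): cur=K back=1 fwd=0
After 4 (visit(L)): cur=L back=2 fwd=0
After 5 (visit(E)): cur=E back=3 fwd=0
After 6 (back): cur=L back=2 fwd=1
After 7 (forward): cur=E back=3 fwd=0
After 8 (back): cur=L back=2 fwd=1
After 9 (forward): cur=E back=3 fwd=0

E 3 0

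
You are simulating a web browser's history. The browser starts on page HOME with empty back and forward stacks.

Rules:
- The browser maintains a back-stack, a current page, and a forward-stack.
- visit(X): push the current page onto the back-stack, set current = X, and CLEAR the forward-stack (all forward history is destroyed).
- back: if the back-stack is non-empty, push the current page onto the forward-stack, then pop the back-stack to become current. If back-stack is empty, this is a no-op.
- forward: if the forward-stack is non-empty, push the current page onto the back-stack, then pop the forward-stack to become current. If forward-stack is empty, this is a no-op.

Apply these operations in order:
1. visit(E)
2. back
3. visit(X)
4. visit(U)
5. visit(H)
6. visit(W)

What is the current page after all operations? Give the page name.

After 1 (visit(E)): cur=E back=1 fwd=0
After 2 (back): cur=HOME back=0 fwd=1
After 3 (visit(X)): cur=X back=1 fwd=0
After 4 (visit(U)): cur=U back=2 fwd=0
After 5 (visit(H)): cur=H back=3 fwd=0
After 6 (visit(W)): cur=W back=4 fwd=0

Answer: W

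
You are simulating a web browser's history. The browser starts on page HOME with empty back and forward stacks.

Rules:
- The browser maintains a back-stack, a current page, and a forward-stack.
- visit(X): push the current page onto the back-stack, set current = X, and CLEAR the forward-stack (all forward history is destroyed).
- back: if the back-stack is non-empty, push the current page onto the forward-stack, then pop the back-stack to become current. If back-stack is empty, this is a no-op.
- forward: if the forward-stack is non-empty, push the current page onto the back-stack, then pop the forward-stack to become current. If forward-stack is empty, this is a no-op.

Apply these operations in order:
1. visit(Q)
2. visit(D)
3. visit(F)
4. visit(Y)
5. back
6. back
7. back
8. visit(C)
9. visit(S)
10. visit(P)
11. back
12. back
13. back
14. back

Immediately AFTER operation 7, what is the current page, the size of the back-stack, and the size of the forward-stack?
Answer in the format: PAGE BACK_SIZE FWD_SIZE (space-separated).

After 1 (visit(Q)): cur=Q back=1 fwd=0
After 2 (visit(D)): cur=D back=2 fwd=0
After 3 (visit(F)): cur=F back=3 fwd=0
After 4 (visit(Y)): cur=Y back=4 fwd=0
After 5 (back): cur=F back=3 fwd=1
After 6 (back): cur=D back=2 fwd=2
After 7 (back): cur=Q back=1 fwd=3

Q 1 3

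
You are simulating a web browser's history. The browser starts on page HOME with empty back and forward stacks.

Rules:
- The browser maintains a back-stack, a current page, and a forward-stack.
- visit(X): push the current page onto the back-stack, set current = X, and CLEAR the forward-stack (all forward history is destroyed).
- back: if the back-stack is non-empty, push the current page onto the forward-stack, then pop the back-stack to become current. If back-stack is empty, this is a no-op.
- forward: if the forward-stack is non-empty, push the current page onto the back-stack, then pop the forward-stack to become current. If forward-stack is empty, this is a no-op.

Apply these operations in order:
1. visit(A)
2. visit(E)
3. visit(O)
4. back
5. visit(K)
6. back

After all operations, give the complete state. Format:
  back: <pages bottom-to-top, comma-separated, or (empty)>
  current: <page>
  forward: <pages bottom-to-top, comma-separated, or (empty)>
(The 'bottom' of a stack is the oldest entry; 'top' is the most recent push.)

Answer: back: HOME,A
current: E
forward: K

Derivation:
After 1 (visit(A)): cur=A back=1 fwd=0
After 2 (visit(E)): cur=E back=2 fwd=0
After 3 (visit(O)): cur=O back=3 fwd=0
After 4 (back): cur=E back=2 fwd=1
After 5 (visit(K)): cur=K back=3 fwd=0
After 6 (back): cur=E back=2 fwd=1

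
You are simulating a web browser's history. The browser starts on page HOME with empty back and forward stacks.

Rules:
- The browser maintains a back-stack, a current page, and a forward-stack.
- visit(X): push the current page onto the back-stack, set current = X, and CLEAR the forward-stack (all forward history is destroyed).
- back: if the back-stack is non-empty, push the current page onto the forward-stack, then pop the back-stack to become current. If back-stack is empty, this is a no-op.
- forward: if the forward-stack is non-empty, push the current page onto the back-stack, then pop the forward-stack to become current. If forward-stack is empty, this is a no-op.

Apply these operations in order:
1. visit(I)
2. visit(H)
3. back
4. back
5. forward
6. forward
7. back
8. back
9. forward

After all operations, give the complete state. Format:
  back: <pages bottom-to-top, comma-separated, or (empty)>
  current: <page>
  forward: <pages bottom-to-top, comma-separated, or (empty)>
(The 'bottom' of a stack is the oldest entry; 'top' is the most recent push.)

After 1 (visit(I)): cur=I back=1 fwd=0
After 2 (visit(H)): cur=H back=2 fwd=0
After 3 (back): cur=I back=1 fwd=1
After 4 (back): cur=HOME back=0 fwd=2
After 5 (forward): cur=I back=1 fwd=1
After 6 (forward): cur=H back=2 fwd=0
After 7 (back): cur=I back=1 fwd=1
After 8 (back): cur=HOME back=0 fwd=2
After 9 (forward): cur=I back=1 fwd=1

Answer: back: HOME
current: I
forward: H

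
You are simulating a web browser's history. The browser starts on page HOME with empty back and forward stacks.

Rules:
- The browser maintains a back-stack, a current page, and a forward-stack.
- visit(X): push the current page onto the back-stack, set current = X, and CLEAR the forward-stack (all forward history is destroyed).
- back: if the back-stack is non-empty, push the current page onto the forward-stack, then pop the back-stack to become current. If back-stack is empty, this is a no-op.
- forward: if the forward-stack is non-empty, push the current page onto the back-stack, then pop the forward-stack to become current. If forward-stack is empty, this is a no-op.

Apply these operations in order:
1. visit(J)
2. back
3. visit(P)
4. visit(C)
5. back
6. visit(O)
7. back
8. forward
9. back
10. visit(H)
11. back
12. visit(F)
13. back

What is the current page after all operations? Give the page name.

After 1 (visit(J)): cur=J back=1 fwd=0
After 2 (back): cur=HOME back=0 fwd=1
After 3 (visit(P)): cur=P back=1 fwd=0
After 4 (visit(C)): cur=C back=2 fwd=0
After 5 (back): cur=P back=1 fwd=1
After 6 (visit(O)): cur=O back=2 fwd=0
After 7 (back): cur=P back=1 fwd=1
After 8 (forward): cur=O back=2 fwd=0
After 9 (back): cur=P back=1 fwd=1
After 10 (visit(H)): cur=H back=2 fwd=0
After 11 (back): cur=P back=1 fwd=1
After 12 (visit(F)): cur=F back=2 fwd=0
After 13 (back): cur=P back=1 fwd=1

Answer: P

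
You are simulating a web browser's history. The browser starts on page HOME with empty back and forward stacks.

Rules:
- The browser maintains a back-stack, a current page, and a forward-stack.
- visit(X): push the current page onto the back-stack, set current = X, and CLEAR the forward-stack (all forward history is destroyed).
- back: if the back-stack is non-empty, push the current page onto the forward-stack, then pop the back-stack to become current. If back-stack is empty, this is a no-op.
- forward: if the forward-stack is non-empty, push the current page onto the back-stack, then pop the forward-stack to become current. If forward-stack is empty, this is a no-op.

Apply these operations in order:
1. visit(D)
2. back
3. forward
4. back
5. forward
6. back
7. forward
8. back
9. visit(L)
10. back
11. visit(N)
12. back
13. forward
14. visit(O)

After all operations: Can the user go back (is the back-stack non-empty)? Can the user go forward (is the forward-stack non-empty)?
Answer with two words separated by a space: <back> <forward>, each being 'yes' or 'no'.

Answer: yes no

Derivation:
After 1 (visit(D)): cur=D back=1 fwd=0
After 2 (back): cur=HOME back=0 fwd=1
After 3 (forward): cur=D back=1 fwd=0
After 4 (back): cur=HOME back=0 fwd=1
After 5 (forward): cur=D back=1 fwd=0
After 6 (back): cur=HOME back=0 fwd=1
After 7 (forward): cur=D back=1 fwd=0
After 8 (back): cur=HOME back=0 fwd=1
After 9 (visit(L)): cur=L back=1 fwd=0
After 10 (back): cur=HOME back=0 fwd=1
After 11 (visit(N)): cur=N back=1 fwd=0
After 12 (back): cur=HOME back=0 fwd=1
After 13 (forward): cur=N back=1 fwd=0
After 14 (visit(O)): cur=O back=2 fwd=0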